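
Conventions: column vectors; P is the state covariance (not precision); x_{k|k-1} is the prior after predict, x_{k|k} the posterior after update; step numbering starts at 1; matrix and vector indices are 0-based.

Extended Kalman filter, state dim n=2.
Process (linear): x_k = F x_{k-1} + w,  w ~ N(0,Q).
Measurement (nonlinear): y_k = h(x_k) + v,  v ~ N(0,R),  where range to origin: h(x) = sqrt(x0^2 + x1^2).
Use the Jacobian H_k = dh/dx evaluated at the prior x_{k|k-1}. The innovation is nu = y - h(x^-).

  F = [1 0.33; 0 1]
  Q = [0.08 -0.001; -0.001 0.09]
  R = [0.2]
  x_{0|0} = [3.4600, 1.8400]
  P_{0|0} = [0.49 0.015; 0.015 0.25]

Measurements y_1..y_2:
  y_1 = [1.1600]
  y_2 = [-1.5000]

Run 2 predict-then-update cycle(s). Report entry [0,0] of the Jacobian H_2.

step 1: x^-=[4.0672, 1.8400]  P^-=[0.6071 0.0965; 0.0965 0.3400]  H_jac=[0.9111 0.4122]  S=[0.8342]  K=[0.7108; 0.2734]  nu=[-3.3040]  x^+=[1.7188, 0.9367]  P^+=[0.1857 -0.0656; -0.0656 0.2777]
step 2: x^-=[2.0279, 0.9367]  P^-=[0.2526 0.0250; 0.0250 0.3677]  H_jac=[0.9078 0.4193]  S=[0.4919]  K=[0.4876; 0.3596]  nu=[-3.7338]  x^+=[0.2074, -0.4059]  P^+=[0.1357 -0.0612; -0.0612 0.3040]

H_jac[0,0] = 0.9078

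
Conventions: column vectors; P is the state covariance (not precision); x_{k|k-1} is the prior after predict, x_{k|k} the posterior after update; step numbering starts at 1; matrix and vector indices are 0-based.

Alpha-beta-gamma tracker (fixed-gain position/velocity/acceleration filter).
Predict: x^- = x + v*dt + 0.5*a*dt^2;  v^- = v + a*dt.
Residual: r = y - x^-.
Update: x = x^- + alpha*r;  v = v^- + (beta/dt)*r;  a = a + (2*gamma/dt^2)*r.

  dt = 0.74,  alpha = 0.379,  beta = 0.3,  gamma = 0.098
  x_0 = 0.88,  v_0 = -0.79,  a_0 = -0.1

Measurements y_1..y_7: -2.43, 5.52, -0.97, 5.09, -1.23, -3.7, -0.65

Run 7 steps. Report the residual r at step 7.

step 1: x_pred=0.2680  r=-2.6980  x^+=-0.7545  v^+=-1.9578  a^+=-1.0657
step 2: x_pred=-2.4951  r=8.0151  x^+=0.5426  v^+=0.5030  a^+=1.8031
step 3: x_pred=1.4085  r=-2.3785  x^+=0.5071  v^+=0.8730  a^+=0.9518
step 4: x_pred=1.4137  r=3.6763  x^+=2.8070  v^+=3.0677  a^+=2.2676
step 5: x_pred=5.6980  r=-6.9280  x^+=3.0723  v^+=1.9371  a^+=-0.2121
step 6: x_pred=4.4477  r=-8.1477  x^+=1.3597  v^+=-1.5229  a^+=-3.1283
step 7: x_pred=-0.6238  r=-0.0262  x^+=-0.6337  v^+=-3.8485  a^+=-3.1377

resid = -0.0262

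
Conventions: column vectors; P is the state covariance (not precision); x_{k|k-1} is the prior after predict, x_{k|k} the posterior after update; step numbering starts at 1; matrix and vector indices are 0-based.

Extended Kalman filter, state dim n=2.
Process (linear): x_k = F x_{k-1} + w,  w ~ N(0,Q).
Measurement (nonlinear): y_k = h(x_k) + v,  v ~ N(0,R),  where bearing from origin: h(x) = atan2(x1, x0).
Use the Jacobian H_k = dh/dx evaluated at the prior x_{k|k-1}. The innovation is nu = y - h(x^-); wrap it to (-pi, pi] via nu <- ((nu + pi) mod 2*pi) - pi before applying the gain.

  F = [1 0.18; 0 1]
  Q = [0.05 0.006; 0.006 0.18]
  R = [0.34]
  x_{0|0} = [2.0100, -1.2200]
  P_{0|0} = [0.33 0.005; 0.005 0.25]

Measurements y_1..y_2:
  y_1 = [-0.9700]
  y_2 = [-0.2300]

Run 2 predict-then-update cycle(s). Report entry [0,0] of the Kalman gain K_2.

K[0,0] = 0.3604

step 1: x^-=[1.7904, -1.2200]  P^-=[0.3899 0.0560; 0.0560 0.4300]  H_jac=[0.2599 0.3814]  S=[0.4400]  K=[0.2789; 0.4058]  nu=[-0.3719]  x^+=[1.6867, -1.3709]  P^+=[0.3557 0.0062; 0.0062 0.3575]
step 2: x^-=[1.4399, -1.3709]  P^-=[0.4195 0.0766; 0.0766 0.5375]  H_jac=[0.3468 0.3643]  S=[0.4811]  K=[0.3604; 0.4622]  nu=[0.5308]  x^+=[1.6312, -1.1256]  P^+=[0.3570 -0.0036; -0.0036 0.4348]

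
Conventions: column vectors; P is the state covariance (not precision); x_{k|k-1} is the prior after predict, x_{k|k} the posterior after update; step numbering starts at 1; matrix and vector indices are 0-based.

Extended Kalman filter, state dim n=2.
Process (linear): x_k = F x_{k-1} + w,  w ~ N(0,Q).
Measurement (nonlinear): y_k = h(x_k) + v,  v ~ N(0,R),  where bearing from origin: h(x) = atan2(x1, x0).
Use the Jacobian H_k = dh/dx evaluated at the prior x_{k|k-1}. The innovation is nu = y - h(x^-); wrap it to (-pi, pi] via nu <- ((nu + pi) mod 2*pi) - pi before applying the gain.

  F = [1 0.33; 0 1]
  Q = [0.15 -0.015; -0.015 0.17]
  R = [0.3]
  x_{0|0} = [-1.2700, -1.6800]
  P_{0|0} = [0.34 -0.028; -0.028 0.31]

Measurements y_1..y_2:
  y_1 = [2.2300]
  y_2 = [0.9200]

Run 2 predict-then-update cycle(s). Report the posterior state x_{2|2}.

step 1: x^-=[-1.8244, -1.6800]  P^-=[0.5053 0.0593; 0.0593 0.4800]  H_jac=[0.2731 -0.2966]  S=[0.3703]  K=[0.3252; -0.3407]  nu=[-1.6558]  x^+=[-2.3628, -1.1158]  P^+=[0.4661 0.1003; 0.1003 0.4370]
step 2: x^-=[-2.7311, -1.1158]  P^-=[0.7299 0.2295; 0.2295 0.6070]  H_jac=[0.1282 -0.3138]  S=[0.3533]  K=[0.0610; -0.4558]  nu=[-2.6095]  x^+=[-2.8902, 0.0736]  P^+=[0.7286 0.2394; 0.2394 0.5336]

x_post = [-2.8902, 0.0736]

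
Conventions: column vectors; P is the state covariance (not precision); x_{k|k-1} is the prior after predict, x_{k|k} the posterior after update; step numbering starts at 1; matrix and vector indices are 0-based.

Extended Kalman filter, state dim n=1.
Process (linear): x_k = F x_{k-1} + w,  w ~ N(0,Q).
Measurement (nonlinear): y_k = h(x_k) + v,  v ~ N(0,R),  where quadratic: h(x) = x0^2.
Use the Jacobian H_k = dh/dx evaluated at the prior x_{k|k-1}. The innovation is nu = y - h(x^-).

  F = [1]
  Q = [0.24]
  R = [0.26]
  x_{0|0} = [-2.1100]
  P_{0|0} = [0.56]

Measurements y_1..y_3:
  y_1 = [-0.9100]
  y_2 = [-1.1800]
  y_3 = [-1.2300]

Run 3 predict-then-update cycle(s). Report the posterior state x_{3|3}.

x_post = [0.0602]

step 1: x^-=[-2.1100]  P^-=[0.8000]  H_jac=[-4.2200]  S=[14.5067]  K=[-0.2327]  nu=[-5.3621]  x^+=[-0.8621]  P^+=[0.0143]
step 2: x^-=[-0.8621]  P^-=[0.2543]  H_jac=[-1.7243]  S=[1.0162]  K=[-0.4316]  nu=[-1.9233]  x^+=[-0.0321]  P^+=[0.0651]
step 3: x^-=[-0.0321]  P^-=[0.3051]  H_jac=[-0.0642]  S=[0.2613]  K=[-0.0750]  nu=[-1.2310]  x^+=[0.0602]  P^+=[0.3036]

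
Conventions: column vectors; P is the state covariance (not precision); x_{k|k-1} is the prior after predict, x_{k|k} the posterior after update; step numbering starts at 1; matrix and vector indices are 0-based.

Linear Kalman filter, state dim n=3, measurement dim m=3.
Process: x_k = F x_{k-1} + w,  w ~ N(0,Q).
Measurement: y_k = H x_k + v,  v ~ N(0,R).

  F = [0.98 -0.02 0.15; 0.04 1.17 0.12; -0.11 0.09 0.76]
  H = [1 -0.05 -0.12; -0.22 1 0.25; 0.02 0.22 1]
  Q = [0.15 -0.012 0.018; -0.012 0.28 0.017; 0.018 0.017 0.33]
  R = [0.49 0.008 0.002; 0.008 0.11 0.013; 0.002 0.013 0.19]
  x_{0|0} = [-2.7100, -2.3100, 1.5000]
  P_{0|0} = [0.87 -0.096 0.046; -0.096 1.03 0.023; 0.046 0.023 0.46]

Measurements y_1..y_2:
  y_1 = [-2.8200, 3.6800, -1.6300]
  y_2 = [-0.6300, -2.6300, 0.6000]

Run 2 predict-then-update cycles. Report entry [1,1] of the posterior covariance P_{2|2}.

step 1: x^-=[-2.3846, -2.6311, 1.2302]  P^-=[1.0135 -0.0940 -0.0004; -0.0940 1.6959 0.1971; -0.0004 0.1971 0.6119]  S=[1.5284 -0.4394 -0.1059; -0.4394 2.0332 0.7453; -0.1059 0.7453 0.9703]  K=[0.6582 -0.0553 0.1134; 0.1297 0.9419 -0.1236; -0.0348 -0.1134 0.7587]  nu=[-0.4193, 5.4789, -2.2337]  x^+=[-3.2170, 2.7512, -1.0711]  P^+=[0.3259 0.0724 -0.0003; 0.0724 0.1292 -0.0409; -0.0003 -0.0409 0.1516]
step 2: x^-=[-3.3684, 2.9617, -0.2126]  P^-=[0.4637 0.0764 0.0063; 0.0764 0.4548 -0.0028; 0.0063 -0.0028 0.4156]  S=[0.9517 -0.0499 -0.0204; -0.0499 0.5776 0.2084; -0.0204 0.2084 0.6275]  K=[0.4827 -0.0276 0.0764; 0.0966 0.8040 -0.1065; -0.0350 -0.0781 0.6863]  nu=[2.8609, -6.2796, 0.2284]  x^+=[-1.7968, -1.8351, 0.3345]  P^+=[0.2390 0.0548 -0.0017; 0.0548 0.1085 -0.0346; -0.0017 -0.0346 0.1370]

P_post[1,1] = 0.1085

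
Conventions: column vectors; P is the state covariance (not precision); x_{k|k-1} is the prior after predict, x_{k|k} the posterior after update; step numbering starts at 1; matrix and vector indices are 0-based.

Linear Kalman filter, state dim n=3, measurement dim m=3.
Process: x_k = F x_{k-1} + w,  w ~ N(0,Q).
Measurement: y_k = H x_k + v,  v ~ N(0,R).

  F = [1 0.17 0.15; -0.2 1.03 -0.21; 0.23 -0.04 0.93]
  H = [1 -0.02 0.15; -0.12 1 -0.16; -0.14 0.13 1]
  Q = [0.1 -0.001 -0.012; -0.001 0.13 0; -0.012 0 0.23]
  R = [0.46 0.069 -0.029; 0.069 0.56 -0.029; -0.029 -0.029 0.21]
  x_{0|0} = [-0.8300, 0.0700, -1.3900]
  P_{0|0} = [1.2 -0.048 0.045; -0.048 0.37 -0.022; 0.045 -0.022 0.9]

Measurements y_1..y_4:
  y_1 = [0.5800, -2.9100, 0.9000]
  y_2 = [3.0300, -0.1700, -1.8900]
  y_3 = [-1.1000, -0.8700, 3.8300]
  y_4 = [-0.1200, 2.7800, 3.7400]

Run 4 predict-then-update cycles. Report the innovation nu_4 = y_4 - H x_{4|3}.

innov = [-0.8655, 4.5689, 1.8458]

step 1: x^-=[-1.0266, 0.5300, -1.4864]  P^-=[1.3270 -0.2658 0.4271; -0.2658 0.6433 -0.2898; 0.4271 -0.2898 1.0943]  S=[1.9524 -0.5162 0.3307; -0.5162 1.4233 -0.3822; 0.3307 -0.3822 1.1559]  K=[0.6958 -0.1094 -0.0563; -0.0375 0.5015 0.0304; 0.1465 -0.0978 0.7881]  nu=[1.8402, -3.8010, 2.1738]  x^+=[0.5472, -1.3792, 0.8682]  P^+=[0.3130 0.0278 0.0114; 0.0278 0.2745 -0.0389; 0.0114 -0.0389 0.1707]
step 2: x^-=[0.4429, -1.7123, 0.9884]  P^-=[0.4357 -0.0006 0.0870; -0.0006 0.4476 -0.0925; 0.0870 -0.0925 0.4019]  S=[0.9316 -0.0321 0.0543; -0.0321 1.0572 -0.1267; 0.0543 -0.1267 0.5796]  K=[0.4806 -0.0499 -0.0112; -0.0122 0.4417 0.0387; 0.1210 -0.0798 0.6229]  nu=[2.4045, 1.7536, -2.5938]  x^+=[1.5401, -1.0674, -0.4760]  P^+=[0.2170 0.0334 0.0112; 0.0334 0.2444 -0.0314; 0.0112 -0.0314 0.1353]
step 3: x^-=[1.2873, -1.3075, -0.0458]  P^-=[0.3402 0.0209 0.0611; 0.0209 0.4047 -0.0713; 0.0611 -0.0713 0.3654]  S=[0.8265 0.0105 0.0398; 0.0105 0.9991 -0.1082; 0.0398 -0.1082 0.5525]  K=[0.4230 -0.0350 -0.0080; -0.0048 0.4187 0.0432; 0.1137 -0.0727 0.6067]  nu=[-2.4065, 0.5847, 4.2260]  x^+=[0.2151, -0.8686, 2.2018]  P^+=[0.1917 0.0343 0.0094; 0.0343 0.2325 -0.0283; 0.0094 -0.0283 0.1312]
step 4: x^-=[0.3977, -1.4001, 2.1319]  P^-=[0.3144 0.0258 0.0536; 0.0258 0.3890 -0.0652; 0.0536 -0.0652 0.3595]  S=[0.7981 0.0212 0.0358; 0.0212 0.9795 -0.1038; 0.0358 -0.1038 0.5494]  K=[0.4046 -0.0306 -0.0086; -0.0025 0.4094 0.0443; 0.1111 -0.0702 0.6048]  nu=[-0.8655, 4.5689, 1.8458]  x^+=[-0.1082, 0.5543, 2.8315]  P^+=[0.1836 0.0344 0.0086; 0.0344 0.2276 -0.0273; 0.0086 -0.0273 0.1306]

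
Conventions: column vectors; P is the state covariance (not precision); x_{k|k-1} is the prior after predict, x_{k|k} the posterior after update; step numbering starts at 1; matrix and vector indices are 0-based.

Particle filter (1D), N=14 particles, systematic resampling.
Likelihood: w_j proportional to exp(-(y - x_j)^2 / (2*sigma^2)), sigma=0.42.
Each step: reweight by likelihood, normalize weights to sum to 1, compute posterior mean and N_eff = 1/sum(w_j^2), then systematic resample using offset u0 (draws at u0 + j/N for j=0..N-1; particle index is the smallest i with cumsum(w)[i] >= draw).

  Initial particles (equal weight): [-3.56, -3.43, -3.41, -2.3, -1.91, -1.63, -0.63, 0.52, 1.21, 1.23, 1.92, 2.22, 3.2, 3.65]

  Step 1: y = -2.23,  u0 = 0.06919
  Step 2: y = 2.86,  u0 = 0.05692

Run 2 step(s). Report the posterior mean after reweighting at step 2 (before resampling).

step 1: w=[0.0031, 0.0079, 0.0090, 0.4612, 0.3498, 0.1686, 0.0003, 0.0000, 0.0000, 0.0000, 0.0000, 0.0000, 0.0000, 0.0000]  mean=-2.0729  Neff=2.7496  idx=[3, 3, 3, 3, 3, 3, 4, 4, 4, 4, 4, 5, 5, 5]
step 2: w=[0.0000, 0.0000, 0.0000, 0.0000, 0.0000, 0.0000, 0.0002, 0.0002, 0.0002, 0.0002, 0.0002, 0.3330, 0.3330, 0.3330]  mean=-1.6303  Neff=3.0064  idx=[11, 11, 11, 11, 12, 12, 12, 12, 12, 13, 13, 13, 13, 13]

post_mean = -1.6303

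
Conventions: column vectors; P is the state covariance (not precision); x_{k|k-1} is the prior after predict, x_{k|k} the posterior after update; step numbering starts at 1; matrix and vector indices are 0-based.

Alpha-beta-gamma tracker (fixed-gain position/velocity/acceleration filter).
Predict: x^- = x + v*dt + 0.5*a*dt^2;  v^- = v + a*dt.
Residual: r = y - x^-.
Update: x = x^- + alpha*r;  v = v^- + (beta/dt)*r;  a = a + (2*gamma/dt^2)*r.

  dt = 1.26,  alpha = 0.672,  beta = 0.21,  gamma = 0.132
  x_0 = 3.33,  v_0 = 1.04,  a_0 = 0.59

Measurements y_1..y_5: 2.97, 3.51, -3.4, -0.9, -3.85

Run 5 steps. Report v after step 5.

step 1: x_pred=5.1087  r=-2.1387  x^+=3.6715  v^+=1.4269  a^+=0.2344
step 2: x_pred=5.6555  r=-2.1455  x^+=4.2137  v^+=1.3646  a^+=-0.1224
step 3: x_pred=5.8360  r=-9.2360  x^+=-0.3706  v^+=-0.3289  a^+=-1.6583
step 4: x_pred=-2.1014  r=1.2014  x^+=-1.2941  v^+=-2.2181  a^+=-1.4585
step 5: x_pred=-5.2466  r=1.3966  x^+=-4.3081  v^+=-3.8230  a^+=-1.2262

v_post = -3.8230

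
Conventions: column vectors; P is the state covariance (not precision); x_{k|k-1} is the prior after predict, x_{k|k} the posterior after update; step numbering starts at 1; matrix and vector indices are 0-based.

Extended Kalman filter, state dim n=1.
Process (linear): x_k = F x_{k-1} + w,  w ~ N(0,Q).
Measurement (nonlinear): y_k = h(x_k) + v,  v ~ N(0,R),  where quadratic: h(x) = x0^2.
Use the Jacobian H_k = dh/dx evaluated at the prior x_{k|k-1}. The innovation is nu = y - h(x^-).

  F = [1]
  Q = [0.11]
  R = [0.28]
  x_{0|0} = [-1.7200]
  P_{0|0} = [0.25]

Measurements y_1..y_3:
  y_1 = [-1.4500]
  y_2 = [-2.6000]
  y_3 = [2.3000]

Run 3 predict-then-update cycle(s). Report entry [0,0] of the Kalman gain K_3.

K[0,0] = 0.3938

step 1: x^-=[-1.7200]  P^-=[0.3600]  H_jac=[-3.4400]  S=[4.5401]  K=[-0.2728]  nu=[-4.4084]  x^+=[-0.5175]  P^+=[0.0222]
step 2: x^-=[-0.5175]  P^-=[0.1322]  H_jac=[-1.0350]  S=[0.4216]  K=[-0.3245]  nu=[-2.8678]  x^+=[0.4132]  P^+=[0.0878]
step 3: x^-=[0.4132]  P^-=[0.1978]  H_jac=[0.8264]  S=[0.4151]  K=[0.3938]  nu=[2.1293]  x^+=[1.2517]  P^+=[0.1334]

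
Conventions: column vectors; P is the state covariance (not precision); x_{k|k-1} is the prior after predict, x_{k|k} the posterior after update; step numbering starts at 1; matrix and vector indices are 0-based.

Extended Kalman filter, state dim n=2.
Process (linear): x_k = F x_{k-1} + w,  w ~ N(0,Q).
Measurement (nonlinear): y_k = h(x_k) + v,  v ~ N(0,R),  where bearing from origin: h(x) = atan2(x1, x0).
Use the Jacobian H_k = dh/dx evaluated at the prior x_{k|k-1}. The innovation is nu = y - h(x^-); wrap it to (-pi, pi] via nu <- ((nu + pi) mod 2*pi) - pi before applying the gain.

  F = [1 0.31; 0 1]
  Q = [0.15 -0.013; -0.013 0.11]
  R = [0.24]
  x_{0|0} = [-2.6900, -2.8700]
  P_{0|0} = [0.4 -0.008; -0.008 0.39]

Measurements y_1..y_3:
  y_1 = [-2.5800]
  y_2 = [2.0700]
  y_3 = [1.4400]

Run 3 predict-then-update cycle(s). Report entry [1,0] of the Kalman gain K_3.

K[1,0] = -0.2992

step 1: x^-=[-3.5797, -2.8700]  P^-=[0.5825 0.0999; 0.0999 0.5000]  H_jac=[0.1363 -0.1700]  S=[0.2607]  K=[0.2395; -0.2739]  nu=[-0.1142]  x^+=[-3.6071, -2.8387]  P^+=[0.5676 0.1170; 0.1170 0.4804]
step 2: x^-=[-4.4871, -2.8387]  P^-=[0.8363 0.2529; 0.2529 0.5904]  H_jac=[0.1007 -0.1592]  S=[0.2553]  K=[0.1721; -0.2683]  nu=[-1.6357]  x^+=[-4.7686, -2.3999]  P^+=[0.8287 0.2647; 0.2647 0.5721]
step 3: x^-=[-5.5126, -2.3999]  P^-=[1.1978 0.4291; 0.4291 0.6821]  H_jac=[0.0664 -0.1525]  S=[0.2525]  K=[0.0558; -0.2992]  nu=[-2.1122]  x^+=[-5.6304, -1.7679]  P^+=[1.1970 0.4333; 0.4333 0.6595]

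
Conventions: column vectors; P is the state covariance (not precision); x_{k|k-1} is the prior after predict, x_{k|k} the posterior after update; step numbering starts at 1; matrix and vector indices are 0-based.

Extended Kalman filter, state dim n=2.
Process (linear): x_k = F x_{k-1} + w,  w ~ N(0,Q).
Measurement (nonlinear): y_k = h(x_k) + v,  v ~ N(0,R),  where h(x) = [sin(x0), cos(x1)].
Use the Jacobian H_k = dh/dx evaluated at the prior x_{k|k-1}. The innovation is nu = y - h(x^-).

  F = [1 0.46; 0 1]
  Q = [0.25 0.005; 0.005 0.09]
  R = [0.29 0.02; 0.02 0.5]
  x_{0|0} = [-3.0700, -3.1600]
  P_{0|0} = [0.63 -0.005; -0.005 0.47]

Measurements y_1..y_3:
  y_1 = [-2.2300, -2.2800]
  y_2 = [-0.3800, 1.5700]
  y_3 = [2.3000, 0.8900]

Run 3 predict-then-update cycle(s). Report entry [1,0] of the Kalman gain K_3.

K[1,0] = -0.1554

step 1: x^-=[-4.5236, -3.1600]  P^-=[0.9749 0.2162; 0.2162 0.5600]  H_jac=[-0.1877 0.0000; 0.0000 -0.0184]  S=[0.3243 0.0207; 0.0207 0.5002]  K=[-0.5651 0.0155; -0.1241 -0.0155]  nu=[-3.2122, -1.2802]  x^+=[-2.7283, -2.7415]  P^+=[0.8715 0.1934; 0.1934 0.5548]
step 2: x^-=[-3.9894, -2.7415]  P^-=[1.4169 0.4536; 0.4536 0.6448]  H_jac=[-0.6616 0.0000; 0.0000 0.3895]  S=[0.9103 -0.0969; -0.0969 0.5978]  K=[-1.0160 0.1309; -0.2900 0.3731]  nu=[-1.1298, 2.4910]  x^+=[-2.5155, -1.4845]  P^+=[0.4413 0.1158; 0.1158 0.4641]
step 3: x^-=[-3.1984, -1.4845]  P^-=[0.8961 0.3343; 0.3343 0.5541]  H_jac=[-0.9984 0.0000; 0.0000 0.9963]  S=[1.1832 -0.3125; -0.3125 1.0499]  K=[-0.7297 0.1000; -0.1554 0.4795]  nu=[2.2432, 0.8038]  x^+=[-4.7549, -1.4478]  P^+=[0.2100 0.0355; 0.0355 0.2375]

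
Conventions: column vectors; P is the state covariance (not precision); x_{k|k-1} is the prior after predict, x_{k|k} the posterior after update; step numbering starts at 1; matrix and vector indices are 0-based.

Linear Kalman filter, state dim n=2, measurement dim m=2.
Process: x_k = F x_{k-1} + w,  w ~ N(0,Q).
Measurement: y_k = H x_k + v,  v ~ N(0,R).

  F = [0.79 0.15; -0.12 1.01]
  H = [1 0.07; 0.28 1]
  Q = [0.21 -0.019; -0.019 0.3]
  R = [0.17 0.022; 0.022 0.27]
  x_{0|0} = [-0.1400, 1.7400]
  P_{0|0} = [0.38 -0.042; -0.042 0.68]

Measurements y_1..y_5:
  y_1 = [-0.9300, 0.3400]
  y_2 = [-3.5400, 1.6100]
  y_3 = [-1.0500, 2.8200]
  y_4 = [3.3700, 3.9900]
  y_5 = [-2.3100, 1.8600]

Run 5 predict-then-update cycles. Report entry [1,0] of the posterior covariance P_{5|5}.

P_post[1,0] = -0.0204

step 1: x^-=[0.1504, 1.7742]  P^-=[0.4525 0.0152; 0.0152 1.0093]  S=[0.6296 0.2349; 0.2349 1.3233]  K=[0.7287 -0.0221; -0.1599 0.7943]  nu=[-1.2046, -1.4763]  x^+=[-0.6948, 0.7942]  P^+=[0.1251 -0.0250; -0.0250 0.2179]
step 2: x^-=[-0.4297, 0.8855]  P^-=[0.2871 -0.0173; -0.0173 0.5302]  S=[0.4573 0.1218; 0.1218 0.8130]  K=[0.6297 -0.0168; -0.1342 0.6663]  nu=[-3.1723, 0.8448]  x^+=[-2.4414, 1.8743]  P^+=[0.1081 -0.0210; -0.0210 0.1828]
step 3: x^-=[-1.6475, 2.1860]  P^-=[0.2766 -0.0179; -0.0179 0.4931]  S=[0.4465 0.1157; 0.1157 0.7748]  K=[0.6208 -0.0159; -0.1311 0.6496]  nu=[0.4445, 1.0953]  x^+=[-1.3889, 2.8392]  P^+=[0.1066 -0.0205; -0.0205 0.1782]
step 4: x^-=[-0.6714, 3.0343]  P^-=[0.2757 -0.0181; -0.0181 0.4883]  S=[0.4456 0.1149; 0.1149 0.7698]  K=[0.6200 -0.0158; -0.1308 0.6473]  nu=[3.8290, 1.1437]  x^+=[1.6845, 3.2736]  P^+=[0.1065 -0.0204; -0.0204 0.1776]
step 5: x^-=[1.8218, 3.1042]  P^-=[0.2756 -0.0181; -0.0181 0.4877]  S=[0.4455 0.1148; 0.1148 0.7691]  K=[0.6199 -0.0158; -0.1308 0.6470]  nu=[-4.3491, -1.7543]  x^+=[-0.8466, 2.5382]  P^+=[0.1065 -0.0204; -0.0204 0.1775]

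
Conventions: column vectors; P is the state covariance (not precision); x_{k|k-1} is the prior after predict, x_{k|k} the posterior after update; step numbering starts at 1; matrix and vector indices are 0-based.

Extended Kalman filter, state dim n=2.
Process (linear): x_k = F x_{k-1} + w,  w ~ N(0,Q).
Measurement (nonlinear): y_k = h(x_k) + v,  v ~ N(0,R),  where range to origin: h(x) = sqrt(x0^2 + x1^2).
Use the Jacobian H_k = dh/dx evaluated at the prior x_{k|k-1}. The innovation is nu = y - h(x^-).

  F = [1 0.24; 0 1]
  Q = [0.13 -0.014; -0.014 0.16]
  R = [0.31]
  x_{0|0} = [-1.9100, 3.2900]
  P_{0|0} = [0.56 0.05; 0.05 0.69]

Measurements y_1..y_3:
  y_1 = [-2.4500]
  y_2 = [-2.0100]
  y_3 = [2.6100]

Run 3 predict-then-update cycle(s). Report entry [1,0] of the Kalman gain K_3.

step 1: x^-=[-1.1204, 3.2900]  P^-=[0.7537 0.2016; 0.2016 0.8500]  H_jac=[-0.3224 0.9466]  S=[1.0270]  K=[-0.0508; 0.7202]  nu=[-5.9255]  x^+=[-0.8195, -0.9777]  P^+=[0.7511 0.2392; 0.2392 0.3173]
step 2: x^-=[-1.0542, -0.9777]  P^-=[1.0142 0.3013; 0.3013 0.4773]  H_jac=[-0.7332 -0.6800]  S=[1.3764]  K=[-0.6891; -0.3963]  nu=[-3.4478]  x^+=[1.3217, 0.3887]  P^+=[0.3605 -0.0746; -0.0746 0.2611]
step 3: x^-=[1.4150, 0.3887]  P^-=[0.4698 -0.0259; -0.0259 0.4211]  H_jac=[0.9643 0.2649]  S=[0.7631]  K=[0.5846; 0.1134]  nu=[1.1425]  x^+=[2.0830, 0.5183]  P^+=[0.2090 -0.0765; -0.0765 0.4113]

K[1,0] = 0.1134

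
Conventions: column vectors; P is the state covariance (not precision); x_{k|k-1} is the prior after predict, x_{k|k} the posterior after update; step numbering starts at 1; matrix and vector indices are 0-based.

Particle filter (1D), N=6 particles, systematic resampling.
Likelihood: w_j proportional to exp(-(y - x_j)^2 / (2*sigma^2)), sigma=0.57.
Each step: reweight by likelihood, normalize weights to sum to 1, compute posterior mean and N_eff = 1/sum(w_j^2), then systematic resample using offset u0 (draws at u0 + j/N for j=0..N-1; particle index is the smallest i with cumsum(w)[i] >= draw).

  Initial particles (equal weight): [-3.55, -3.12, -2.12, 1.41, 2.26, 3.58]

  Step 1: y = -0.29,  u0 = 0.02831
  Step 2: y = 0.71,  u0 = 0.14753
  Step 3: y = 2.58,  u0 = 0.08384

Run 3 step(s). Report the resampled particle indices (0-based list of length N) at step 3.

step 1: w=[0.0000, 0.0003, 0.3295, 0.6677, 0.0026, 0.0000]  mean=0.2479  Neff=1.8039  idx=[2, 2, 3, 3, 3, 3]
step 2: w=[0.0000, 0.0000, 0.2500, 0.2500, 0.2500, 0.2500]  mean=1.4100  Neff=4.0000  idx=[2, 3, 3, 4, 5, 5]
step 3: w=[0.1667, 0.1667, 0.1667, 0.1667, 0.1667, 0.1667]  mean=1.4100  Neff=6.0000  idx=[0, 1, 2, 3, 4, 5]

resampled_idx = [0, 1, 2, 3, 4, 5]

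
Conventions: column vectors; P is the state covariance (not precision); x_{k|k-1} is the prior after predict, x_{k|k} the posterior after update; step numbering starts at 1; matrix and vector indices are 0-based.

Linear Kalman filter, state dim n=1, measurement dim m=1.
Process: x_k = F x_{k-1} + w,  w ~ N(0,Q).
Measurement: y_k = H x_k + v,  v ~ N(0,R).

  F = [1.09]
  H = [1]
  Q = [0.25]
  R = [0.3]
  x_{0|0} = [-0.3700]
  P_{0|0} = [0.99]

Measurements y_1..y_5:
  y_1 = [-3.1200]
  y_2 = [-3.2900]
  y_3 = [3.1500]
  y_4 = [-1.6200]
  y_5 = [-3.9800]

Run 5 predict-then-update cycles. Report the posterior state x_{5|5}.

x_post = [-2.7332]

step 1: x^-=[-0.4033]  P^-=[1.4262]  S=[1.7262]  K=[0.8262]  nu=[-2.7167]  x^+=[-2.6479]  P^+=[0.2479]
step 2: x^-=[-2.8862]  P^-=[0.5445]  S=[0.8445]  K=[0.6448]  nu=[-0.4038]  x^+=[-3.1465]  P^+=[0.1934]
step 3: x^-=[-3.4297]  P^-=[0.4798]  S=[0.7798]  K=[0.6153]  nu=[6.5797]  x^+=[0.6187]  P^+=[0.1846]
step 4: x^-=[0.6744]  P^-=[0.4693]  S=[0.7693]  K=[0.6100]  nu=[-2.2944]  x^+=[-0.7253]  P^+=[0.1830]
step 5: x^-=[-0.7905]  P^-=[0.4674]  S=[0.7674]  K=[0.6091]  nu=[-3.1895]  x^+=[-2.7332]  P^+=[0.1827]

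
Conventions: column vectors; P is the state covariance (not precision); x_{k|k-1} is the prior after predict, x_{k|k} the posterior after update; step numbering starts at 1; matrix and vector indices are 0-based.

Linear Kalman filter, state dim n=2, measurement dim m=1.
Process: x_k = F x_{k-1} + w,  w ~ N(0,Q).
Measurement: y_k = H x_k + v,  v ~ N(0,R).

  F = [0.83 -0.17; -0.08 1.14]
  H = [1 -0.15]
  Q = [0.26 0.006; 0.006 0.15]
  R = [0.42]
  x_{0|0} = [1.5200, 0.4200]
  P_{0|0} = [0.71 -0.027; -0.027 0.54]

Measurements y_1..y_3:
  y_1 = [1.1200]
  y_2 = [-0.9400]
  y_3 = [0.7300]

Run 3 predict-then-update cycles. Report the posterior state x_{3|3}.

x_post = [0.3536, 0.5886]

step 1: x^-=[1.1902, 0.3572]  P^-=[0.7723 -0.1717; -0.1717 0.8613]  S=[1.2632]  K=[0.6318; -0.2382]  nu=[-0.0166]  x^+=[1.1797, 0.3612]  P^+=[0.2681 0.0184; 0.0184 0.7896]
step 2: x^-=[0.9178, 0.3173]  P^-=[0.4623 -0.1472; -0.1472 1.1745]  S=[0.9529]  K=[0.5083; -0.3393]  nu=[-1.8102]  x^+=[-0.0024, 0.9316]  P^+=[0.2161 0.0172; 0.0172 1.0648]
step 3: x^-=[-0.1604, 1.0622]  P^-=[0.4348 -0.1982; -0.1982 1.5320]  S=[0.9487]  K=[0.4896; -0.4511]  nu=[1.0497]  x^+=[0.3536, 0.5886]  P^+=[0.2073 0.0114; 0.0114 1.3389]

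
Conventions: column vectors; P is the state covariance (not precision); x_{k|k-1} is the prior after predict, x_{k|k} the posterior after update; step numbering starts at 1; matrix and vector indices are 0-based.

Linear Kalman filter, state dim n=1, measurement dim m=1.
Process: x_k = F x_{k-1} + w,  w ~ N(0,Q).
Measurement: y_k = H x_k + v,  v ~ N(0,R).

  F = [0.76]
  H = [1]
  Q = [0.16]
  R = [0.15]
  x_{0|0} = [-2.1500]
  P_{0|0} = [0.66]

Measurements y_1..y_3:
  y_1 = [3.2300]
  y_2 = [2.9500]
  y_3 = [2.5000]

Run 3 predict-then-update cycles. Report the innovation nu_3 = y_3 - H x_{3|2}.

innov = [0.6494]

step 1: x^-=[-1.6340]  P^-=[0.5412]  S=[0.6912]  K=[0.7830]  nu=[4.8640]  x^+=[2.1745]  P^+=[0.1174]
step 2: x^-=[1.6526]  P^-=[0.2278]  S=[0.3778]  K=[0.6030]  nu=[1.2974]  x^+=[2.4349]  P^+=[0.0905]
step 3: x^-=[1.8506]  P^-=[0.2122]  S=[0.3622]  K=[0.5859]  nu=[0.6494]  x^+=[2.2311]  P^+=[0.0879]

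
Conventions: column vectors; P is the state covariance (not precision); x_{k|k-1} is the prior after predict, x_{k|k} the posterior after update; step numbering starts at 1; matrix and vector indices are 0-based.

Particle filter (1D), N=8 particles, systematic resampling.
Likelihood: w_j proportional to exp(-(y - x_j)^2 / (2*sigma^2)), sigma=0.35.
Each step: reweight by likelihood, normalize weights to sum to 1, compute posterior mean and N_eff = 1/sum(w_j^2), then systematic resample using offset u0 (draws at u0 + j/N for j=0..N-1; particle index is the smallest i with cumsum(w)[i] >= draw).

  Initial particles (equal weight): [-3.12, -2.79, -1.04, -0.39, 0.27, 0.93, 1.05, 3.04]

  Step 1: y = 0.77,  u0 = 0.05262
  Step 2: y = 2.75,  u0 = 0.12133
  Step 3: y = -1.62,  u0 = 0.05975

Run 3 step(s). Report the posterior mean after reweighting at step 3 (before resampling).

post_mean = 0.9722

step 1: w=[0.0000, 0.0000, 0.0000, 0.0021, 0.1810, 0.4523, 0.3646, 0.0000]  mean=0.8516  Neff=2.7005  idx=[4, 4, 5, 5, 5, 6, 6, 6]
step 2: w=[0.0000, 0.0000, 0.0504, 0.0504, 0.0504, 0.2829, 0.2829, 0.2829]  mean=1.0318  Neff=4.0370  idx=[4, 5, 5, 6, 6, 7, 7, 7]
step 3: w=[0.6481, 0.0503, 0.0503, 0.0503, 0.0503, 0.0503, 0.0503, 0.0503]  mean=0.9722  Neff=2.2844  idx=[0, 0, 0, 0, 0, 1, 4, 6]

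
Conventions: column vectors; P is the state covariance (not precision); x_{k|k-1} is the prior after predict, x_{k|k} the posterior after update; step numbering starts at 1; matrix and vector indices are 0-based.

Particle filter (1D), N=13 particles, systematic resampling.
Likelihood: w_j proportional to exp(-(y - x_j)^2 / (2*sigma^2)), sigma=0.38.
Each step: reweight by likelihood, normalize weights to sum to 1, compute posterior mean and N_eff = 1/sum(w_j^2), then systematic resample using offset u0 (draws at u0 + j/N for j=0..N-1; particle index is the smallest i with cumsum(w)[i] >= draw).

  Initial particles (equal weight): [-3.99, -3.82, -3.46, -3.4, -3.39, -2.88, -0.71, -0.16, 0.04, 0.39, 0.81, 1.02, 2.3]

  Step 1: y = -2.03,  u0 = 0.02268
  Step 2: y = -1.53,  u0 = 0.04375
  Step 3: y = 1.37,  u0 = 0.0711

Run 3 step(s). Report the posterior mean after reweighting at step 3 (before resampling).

post_mean = -2.8800

step 1: w=[0.0000, 0.0002, 0.0095, 0.0170, 0.0187, 0.9273, 0.0271, 0.0001, 0.0000, 0.0000, 0.0000, 0.0000, 0.0000]  mean=-2.8450  Neff=1.1609  idx=[3, 5, 5, 5, 5, 5, 5, 5, 5, 5, 5, 5, 5]
step 2: w=[0.0003, 0.0833, 0.0833, 0.0833, 0.0833, 0.0833, 0.0833, 0.0833, 0.0833, 0.0833, 0.0833, 0.0833, 0.0833]  mean=-2.8801  Neff=12.0061  idx=[1, 2, 3, 4, 5, 6, 7, 7, 8, 9, 10, 11, 12]
step 3: w=[0.0769, 0.0769, 0.0769, 0.0769, 0.0769, 0.0769, 0.0769, 0.0769, 0.0769, 0.0769, 0.0769, 0.0769, 0.0769]  mean=-2.8800  Neff=13.0000  idx=[0, 1, 2, 3, 4, 5, 6, 7, 8, 9, 10, 11, 12]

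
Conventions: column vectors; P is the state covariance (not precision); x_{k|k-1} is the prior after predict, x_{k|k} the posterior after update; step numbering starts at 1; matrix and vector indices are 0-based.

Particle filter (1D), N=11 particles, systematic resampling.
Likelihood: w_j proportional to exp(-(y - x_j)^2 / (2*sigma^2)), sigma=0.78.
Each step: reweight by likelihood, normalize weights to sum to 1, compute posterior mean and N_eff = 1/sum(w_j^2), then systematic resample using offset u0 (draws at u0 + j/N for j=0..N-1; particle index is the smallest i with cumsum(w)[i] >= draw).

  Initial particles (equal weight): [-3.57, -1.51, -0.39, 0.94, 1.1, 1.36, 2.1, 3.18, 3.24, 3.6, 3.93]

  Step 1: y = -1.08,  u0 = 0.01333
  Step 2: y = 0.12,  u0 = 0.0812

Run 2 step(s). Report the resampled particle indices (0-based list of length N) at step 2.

resampled_idx = [3, 6, 6, 7, 7, 8, 8, 9, 9, 10, 10]

step 1: w=[0.0038, 0.5355, 0.4215, 0.0218, 0.0125, 0.0047, 0.0002, 0.0000, 0.0000, 0.0000, 0.0000]  mean=-0.9456  Neff=2.1501  idx=[1, 1, 1, 1, 1, 1, 2, 2, 2, 2, 2]
step 2: w=[0.0239, 0.0239, 0.0239, 0.0239, 0.0239, 0.0239, 0.1713, 0.1713, 0.1713, 0.1713, 0.1713]  mean=-0.5506  Neff=6.6585  idx=[3, 6, 6, 7, 7, 8, 8, 9, 9, 10, 10]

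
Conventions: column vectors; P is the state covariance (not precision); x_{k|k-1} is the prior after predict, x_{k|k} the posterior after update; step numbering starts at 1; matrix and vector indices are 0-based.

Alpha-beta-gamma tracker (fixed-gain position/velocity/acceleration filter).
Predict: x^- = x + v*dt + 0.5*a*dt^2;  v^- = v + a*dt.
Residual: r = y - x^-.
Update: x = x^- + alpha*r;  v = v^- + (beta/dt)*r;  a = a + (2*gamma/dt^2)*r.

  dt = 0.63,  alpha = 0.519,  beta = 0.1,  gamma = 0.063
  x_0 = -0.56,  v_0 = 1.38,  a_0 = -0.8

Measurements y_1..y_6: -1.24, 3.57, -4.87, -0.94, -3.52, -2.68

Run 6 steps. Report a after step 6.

a_post = -0.9772

step 1: x_pred=0.1506  r=-1.3906  x^+=-0.5711  v^+=0.6553  a^+=-1.2415
step 2: x_pred=-0.4047  r=3.9747  x^+=1.6582  v^+=0.5040  a^+=0.0203
step 3: x_pred=1.9798  r=-6.8498  x^+=-1.5753  v^+=-0.5704  a^+=-2.1542
step 4: x_pred=-2.3621  r=1.4221  x^+=-1.6240  v^+=-1.7018  a^+=-1.7027
step 5: x_pred=-3.0341  r=-0.4859  x^+=-3.2863  v^+=-2.8517  a^+=-1.8570
step 6: x_pred=-5.4514  r=2.7714  x^+=-4.0130  v^+=-3.5817  a^+=-0.9772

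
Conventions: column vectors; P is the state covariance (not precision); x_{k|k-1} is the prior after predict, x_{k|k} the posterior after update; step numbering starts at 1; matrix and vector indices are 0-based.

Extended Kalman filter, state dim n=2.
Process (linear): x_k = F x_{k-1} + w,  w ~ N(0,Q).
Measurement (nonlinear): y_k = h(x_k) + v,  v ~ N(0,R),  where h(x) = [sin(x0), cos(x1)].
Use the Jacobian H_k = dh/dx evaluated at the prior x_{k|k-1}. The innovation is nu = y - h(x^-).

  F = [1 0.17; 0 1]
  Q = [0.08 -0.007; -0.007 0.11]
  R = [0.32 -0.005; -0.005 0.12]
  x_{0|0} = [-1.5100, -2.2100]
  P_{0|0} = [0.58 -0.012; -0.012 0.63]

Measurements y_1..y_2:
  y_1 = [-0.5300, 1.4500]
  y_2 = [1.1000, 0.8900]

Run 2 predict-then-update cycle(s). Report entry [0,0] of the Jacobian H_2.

step 1: x^-=[-1.8857, -2.2100]  P^-=[0.6741 0.0881; 0.0881 0.7400]  H_jac=[-0.3097 0.0000; 0.0000 0.8026]  S=[0.3847 -0.0269; -0.0269 0.5966]  K=[-0.5362 0.0943; -0.0013 0.9953]  nu=[0.4208, 2.0466]  x^+=[-1.9183, -0.1735]  P^+=[0.5555 0.0174; 0.0174 0.1488]
step 2: x^-=[-1.9478, -0.1735]  P^-=[0.6457 0.0357; 0.0357 0.2588]  H_jac=[-0.3681 0.0000; 0.0000 0.1727]  S=[0.4075 -0.0073; -0.0073 0.1277]  K=[-0.5831 0.0151; -0.0261 0.3485]  nu=[2.0298, -0.0950]  x^+=[-3.1327, -0.2596]  P^+=[0.5070 0.0274; 0.0274 0.2429]

H_jac[0,0] = -0.3681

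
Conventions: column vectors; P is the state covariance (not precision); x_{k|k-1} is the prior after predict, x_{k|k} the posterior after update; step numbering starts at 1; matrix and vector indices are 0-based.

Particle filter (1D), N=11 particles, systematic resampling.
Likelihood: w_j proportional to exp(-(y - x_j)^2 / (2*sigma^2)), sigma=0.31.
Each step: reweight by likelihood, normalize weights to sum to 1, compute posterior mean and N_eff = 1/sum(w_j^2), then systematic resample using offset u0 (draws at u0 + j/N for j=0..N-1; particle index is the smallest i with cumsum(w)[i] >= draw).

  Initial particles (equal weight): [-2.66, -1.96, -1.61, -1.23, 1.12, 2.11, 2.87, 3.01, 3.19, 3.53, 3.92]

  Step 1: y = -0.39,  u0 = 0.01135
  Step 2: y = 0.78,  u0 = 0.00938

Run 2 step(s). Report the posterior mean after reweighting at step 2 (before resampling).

post_mean = -1.2300

step 1: w=[0.0000, 0.0001, 0.0167, 0.9829, 0.0003, 0.0000, 0.0000, 0.0000, 0.0000, 0.0000, 0.0000]  mean=-1.2358  Neff=1.0348  idx=[2, 3, 3, 3, 3, 3, 3, 3, 3, 3, 3]
step 2: w=[0.0000, 0.1000, 0.1000, 0.1000, 0.1000, 0.1000, 0.1000, 0.1000, 0.1000, 0.1000, 0.1000]  mean=-1.2300  Neff=10.0003  idx=[1, 2, 2, 3, 4, 5, 6, 7, 8, 9, 10]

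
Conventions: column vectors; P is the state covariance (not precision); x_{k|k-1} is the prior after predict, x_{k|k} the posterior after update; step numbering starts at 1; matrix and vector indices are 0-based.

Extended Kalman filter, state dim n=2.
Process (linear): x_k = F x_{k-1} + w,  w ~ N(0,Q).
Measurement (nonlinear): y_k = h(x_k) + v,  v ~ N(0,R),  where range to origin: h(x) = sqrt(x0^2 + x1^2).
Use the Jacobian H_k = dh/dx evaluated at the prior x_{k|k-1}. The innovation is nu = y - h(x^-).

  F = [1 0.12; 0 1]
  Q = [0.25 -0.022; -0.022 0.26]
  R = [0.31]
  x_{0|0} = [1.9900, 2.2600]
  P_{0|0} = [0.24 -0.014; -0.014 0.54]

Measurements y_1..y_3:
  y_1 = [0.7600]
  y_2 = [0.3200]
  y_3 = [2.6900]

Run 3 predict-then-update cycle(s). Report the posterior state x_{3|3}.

x_post = [1.6311, 1.0873]

step 1: x^-=[2.2612, 2.2600]  P^-=[0.4944 0.0288; 0.0288 0.8000]  H_jac=[0.7073 0.7069]  S=[0.9859]  K=[0.3753; 0.5943]  nu=[-2.4370]  x^+=[1.3465, 0.8118]  P^+=[0.3555 -0.1911; -0.1911 0.4518]
step 2: x^-=[1.4439, 0.8118]  P^-=[0.5662 -0.1589; -0.1589 0.7118]  H_jac=[0.8717 0.4901]  S=[0.7754]  K=[0.5360; 0.2713]  nu=[-1.3365]  x^+=[0.7275, 0.4493]  P^+=[0.3434 -0.2716; -0.2716 0.6548]
step 3: x^-=[0.7814, 0.4493]  P^-=[0.5376 -0.2151; -0.2151 0.9148]  H_jac=[0.8669 0.4984]  S=[0.7554]  K=[0.4750; 0.3567]  nu=[1.7886]  x^+=[1.6311, 1.0873]  P^+=[0.3671 -0.3431; -0.3431 0.8186]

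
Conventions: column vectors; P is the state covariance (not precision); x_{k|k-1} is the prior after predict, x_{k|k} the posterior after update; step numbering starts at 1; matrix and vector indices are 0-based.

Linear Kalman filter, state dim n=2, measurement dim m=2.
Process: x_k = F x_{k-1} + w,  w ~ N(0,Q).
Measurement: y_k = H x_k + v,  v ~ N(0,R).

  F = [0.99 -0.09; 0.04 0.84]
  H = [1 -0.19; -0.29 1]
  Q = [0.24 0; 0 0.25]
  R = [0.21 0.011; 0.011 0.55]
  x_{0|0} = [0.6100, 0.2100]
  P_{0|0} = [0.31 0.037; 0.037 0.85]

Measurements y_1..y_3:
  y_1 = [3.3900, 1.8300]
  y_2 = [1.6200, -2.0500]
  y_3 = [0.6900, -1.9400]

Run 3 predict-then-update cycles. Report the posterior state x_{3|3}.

x_post = [1.1570, -0.5782]

step 1: x^-=[0.5850, 0.2008]  P^-=[0.5441 -0.0213; -0.0213 0.8527]  S=[0.7930 -0.3313; -0.3313 1.4609]  K=[0.7070 0.0377; 0.0159 0.5916]  nu=[2.8432, 1.7989]  x^+=[2.6630, 1.3103]  P^+=[0.1633 0.0759; 0.0759 0.3475]
step 2: x^-=[2.5185, 1.2071]  P^-=[0.3894 0.0430; 0.0430 0.5006]  S=[0.6011 -0.1516; -0.1516 1.0584]  K=[0.6407 0.0258; 0.0308 0.4656]  nu=[-0.6691, -2.5268]  x^+=[2.0247, 0.0101]  P^+=[0.1469 0.0638; 0.0638 0.2749]
step 3: x^-=[2.0036, 0.0894]  P^-=[0.3749 0.0379; 0.0379 0.4485]  S=[0.5867 -0.1430; -0.1430 1.0081]  K=[0.6314 0.0193; 0.0260 0.4377]  nu=[-1.2966, -1.4484]  x^+=[1.1570, -0.5782]  P^+=[0.1441 0.0593; 0.0593 0.2582]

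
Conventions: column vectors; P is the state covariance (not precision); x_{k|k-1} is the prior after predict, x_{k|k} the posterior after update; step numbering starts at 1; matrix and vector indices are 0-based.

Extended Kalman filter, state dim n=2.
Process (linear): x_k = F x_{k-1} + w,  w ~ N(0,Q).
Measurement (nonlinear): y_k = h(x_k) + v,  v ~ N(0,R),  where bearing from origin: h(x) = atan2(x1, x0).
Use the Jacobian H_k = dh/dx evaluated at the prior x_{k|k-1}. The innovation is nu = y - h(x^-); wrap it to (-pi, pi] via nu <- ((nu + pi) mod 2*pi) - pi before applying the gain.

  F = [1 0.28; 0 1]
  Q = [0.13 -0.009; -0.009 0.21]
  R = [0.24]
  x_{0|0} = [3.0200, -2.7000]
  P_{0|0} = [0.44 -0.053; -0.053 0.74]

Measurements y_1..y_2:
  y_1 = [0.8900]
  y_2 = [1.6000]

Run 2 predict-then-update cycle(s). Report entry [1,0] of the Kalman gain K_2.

K[1,0] = 0.9055

step 1: x^-=[2.2640, -2.7000]  P^-=[0.5983 0.1452; 0.1452 0.9500]  H_jac=[0.2175 0.1823]  S=[0.3114]  K=[0.5029; 0.6577]  nu=[1.7630]  x^+=[3.1506, -1.5405]  P^+=[0.5196 0.0422; 0.0422 0.8153]
step 2: x^-=[2.7192, -1.5405]  P^-=[0.7371 0.2615; 0.2615 1.0253]  H_jac=[0.1577 0.2784]  S=[0.3608]  K=[0.5240; 0.9055]  nu=[2.1154]  x^+=[3.8278, 0.3751]  P^+=[0.6381 0.0903; 0.0903 0.7295]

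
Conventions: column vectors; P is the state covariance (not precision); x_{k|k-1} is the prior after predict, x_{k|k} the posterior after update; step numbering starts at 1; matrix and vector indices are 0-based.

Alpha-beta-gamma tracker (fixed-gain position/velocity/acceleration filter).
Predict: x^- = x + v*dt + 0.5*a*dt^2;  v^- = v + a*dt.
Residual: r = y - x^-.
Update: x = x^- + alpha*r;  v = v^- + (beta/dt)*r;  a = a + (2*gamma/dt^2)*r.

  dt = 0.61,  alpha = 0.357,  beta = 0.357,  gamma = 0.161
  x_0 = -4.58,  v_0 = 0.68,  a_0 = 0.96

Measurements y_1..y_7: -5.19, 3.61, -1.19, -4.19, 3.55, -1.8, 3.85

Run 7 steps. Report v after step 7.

v_post = -5.9230

step 1: x_pred=-3.9866  r=-1.2034  x^+=-4.4162  v^+=0.5613  a^+=-0.0814
step 2: x_pred=-4.0889  r=7.6989  x^+=-1.3404  v^+=5.0174  a^+=6.5810
step 3: x_pred=2.9446  r=-4.1346  x^+=1.4686  v^+=6.6121  a^+=3.0031
step 4: x_pred=6.0606  r=-10.2506  x^+=2.4012  v^+=2.4448  a^+=-5.8674
step 5: x_pred=2.8009  r=0.7491  x^+=3.0683  v^+=-0.6959  a^+=-5.2191
step 6: x_pred=1.6728  r=-3.4728  x^+=0.4330  v^+=-5.9120  a^+=-8.2243
step 7: x_pred=-4.7035  r=8.5535  x^+=-1.6499  v^+=-5.9230  a^+=-0.8225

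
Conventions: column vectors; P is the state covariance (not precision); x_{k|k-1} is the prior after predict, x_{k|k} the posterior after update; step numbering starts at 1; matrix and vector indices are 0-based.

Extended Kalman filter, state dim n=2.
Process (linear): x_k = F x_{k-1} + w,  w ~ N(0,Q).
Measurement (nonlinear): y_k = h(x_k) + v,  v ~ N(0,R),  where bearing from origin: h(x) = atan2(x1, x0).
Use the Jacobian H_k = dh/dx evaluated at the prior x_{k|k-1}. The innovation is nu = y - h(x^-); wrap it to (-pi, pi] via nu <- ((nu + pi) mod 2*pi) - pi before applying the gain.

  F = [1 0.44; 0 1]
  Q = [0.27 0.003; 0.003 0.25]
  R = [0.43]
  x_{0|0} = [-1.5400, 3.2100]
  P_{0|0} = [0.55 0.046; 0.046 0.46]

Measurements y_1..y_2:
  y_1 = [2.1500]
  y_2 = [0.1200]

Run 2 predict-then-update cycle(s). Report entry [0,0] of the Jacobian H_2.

H_jac[0,0] = -0.2939

step 1: x^-=[-0.1276, 3.2100]  P^-=[0.9495 0.2514; 0.2514 0.7100]  H_jac=[-0.3110 -0.0124]  S=[0.5239]  K=[-0.5697; -0.1660]  nu=[0.5395]  x^+=[-0.4349, 3.1204]  P^+=[0.7795 0.2019; 0.2019 0.6956]
step 2: x^-=[0.9381, 3.1204]  P^-=[1.3618 0.5109; 0.5109 0.9456]  H_jac=[-0.2939 0.0884]  S=[0.5285]  K=[-0.6719; -0.1260]  nu=[-1.1588]  x^+=[1.7167, 3.2665]  P^+=[1.1232 0.4661; 0.4661 0.9372]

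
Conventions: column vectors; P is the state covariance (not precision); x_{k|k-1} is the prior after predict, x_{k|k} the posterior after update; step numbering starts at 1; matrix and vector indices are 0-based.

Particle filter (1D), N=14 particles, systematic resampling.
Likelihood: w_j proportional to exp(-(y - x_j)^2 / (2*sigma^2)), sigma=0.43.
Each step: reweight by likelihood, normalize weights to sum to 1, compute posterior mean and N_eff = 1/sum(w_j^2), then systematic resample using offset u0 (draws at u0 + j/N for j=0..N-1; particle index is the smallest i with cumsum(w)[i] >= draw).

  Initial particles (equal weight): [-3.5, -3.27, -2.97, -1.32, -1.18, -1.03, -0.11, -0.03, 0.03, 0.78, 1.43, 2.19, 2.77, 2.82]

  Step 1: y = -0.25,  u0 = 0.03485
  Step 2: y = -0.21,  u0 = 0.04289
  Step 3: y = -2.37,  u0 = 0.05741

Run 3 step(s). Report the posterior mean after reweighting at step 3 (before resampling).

step 1: w=[0.0000, 0.0000, 0.0000, 0.0149, 0.0319, 0.0638, 0.3134, 0.2899, 0.2673, 0.0188, 0.0002, 0.0000, 0.0000, 0.0000]  mean=-0.1433  Neff=3.8563  idx=[4, 5, 6, 6, 6, 6, 7, 7, 7, 7, 8, 8, 8, 8]
step 2: w=[0.0070, 0.0145, 0.0867, 0.0867, 0.0867, 0.0867, 0.0816, 0.0816, 0.0816, 0.0816, 0.0763, 0.0763, 0.0763, 0.0763]  mean=-0.0620  Neff=12.4576  idx=[2, 3, 3, 4, 5, 6, 7, 8, 9, 9, 10, 11, 12, 13]
step 3: w=[0.1327, 0.1327, 0.1327, 0.1327, 0.1327, 0.0491, 0.0491, 0.0491, 0.0491, 0.0491, 0.0227, 0.0227, 0.0227, 0.0227]  mean=-0.0776  Neff=9.7844  idx=[0, 0, 1, 2, 2, 3, 3, 4, 4, 5, 7, 8, 10, 13]

post_mean = -0.0776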